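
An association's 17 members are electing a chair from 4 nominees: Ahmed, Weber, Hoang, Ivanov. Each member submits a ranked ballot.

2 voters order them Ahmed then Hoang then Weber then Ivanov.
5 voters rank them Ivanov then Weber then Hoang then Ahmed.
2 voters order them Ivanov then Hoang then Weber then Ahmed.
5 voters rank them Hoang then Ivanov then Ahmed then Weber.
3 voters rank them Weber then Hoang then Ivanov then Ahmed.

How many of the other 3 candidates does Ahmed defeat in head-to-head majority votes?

Ahmed against each rival (17 voters):
Ahmed vs Weber: Ahmed preferred on 2+5 = 7 ballots; Weber wins 10–7.
Ahmed vs Hoang: 2 for Ahmed, 15 for Hoang — Hoang by 15–2.
Ahmed vs Ivanov: 2 for Ahmed, 15 for Ivanov — Ivanov by 15–2.
Ahmed beats no one; loses to Weber, Hoang, Ivanov — 0 pairwise wins.

0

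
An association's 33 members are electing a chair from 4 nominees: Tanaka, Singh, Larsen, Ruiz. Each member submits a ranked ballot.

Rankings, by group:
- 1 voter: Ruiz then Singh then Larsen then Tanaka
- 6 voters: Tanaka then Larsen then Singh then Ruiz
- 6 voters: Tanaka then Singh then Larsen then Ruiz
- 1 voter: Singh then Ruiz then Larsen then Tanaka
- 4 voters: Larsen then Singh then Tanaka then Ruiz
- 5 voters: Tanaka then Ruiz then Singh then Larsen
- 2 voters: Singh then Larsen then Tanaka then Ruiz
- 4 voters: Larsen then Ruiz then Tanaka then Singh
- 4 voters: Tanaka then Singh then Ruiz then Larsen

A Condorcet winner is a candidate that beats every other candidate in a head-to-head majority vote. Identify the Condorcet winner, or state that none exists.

Tanaka

Pairwise majorities:
Tanaka–Singh: Tanaka 25–8.
Tanaka vs Larsen: Tanaka wins 21–12.
Tanaka vs Ruiz: 6+6+4+5+2+4 = 27 for Tanaka, 6 for Ruiz — Tanaka by 27–6.
Singh vs Larsen: Singh preferred on 1+6+1+5+2+4 = 19 ballots; Singh wins 19–14.
Singh vs Ruiz: Singh is ranked higher on 6+6+1+4+2+4 = 23 ballots, Ruiz on 10. Singh wins 23–10.
Larsen vs Ruiz: 22 to 11, Larsen.
Tanaka beats each of Singh, Larsen, Ruiz — Tanaka is the Condorcet winner.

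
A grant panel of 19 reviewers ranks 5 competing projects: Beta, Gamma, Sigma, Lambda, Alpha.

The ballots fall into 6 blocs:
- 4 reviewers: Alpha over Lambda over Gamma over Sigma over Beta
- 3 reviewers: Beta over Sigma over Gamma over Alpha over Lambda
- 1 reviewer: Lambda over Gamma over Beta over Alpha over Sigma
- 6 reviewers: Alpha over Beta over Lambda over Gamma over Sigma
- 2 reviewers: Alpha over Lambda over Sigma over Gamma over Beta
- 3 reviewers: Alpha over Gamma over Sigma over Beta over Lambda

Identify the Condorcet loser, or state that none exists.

Sigma

Pairwise majorities:
Beta vs Gamma: 3+6 = 9 for Beta, 10 for Gamma — Gamma by 10–9.
Beta vs Sigma: Beta, 10–9.
Beta vs Lambda: Beta, 12–7.
Beta–Alpha: Alpha 15–4.
Gamma vs Sigma: Gamma, 14–5.
Gamma vs Lambda: 6 to 13, Lambda.
Gamma vs Alpha: 3+1 = 4 for Gamma, 15 for Alpha — Alpha by 15–4.
Sigma vs Lambda: 6 to 13, Lambda.
Sigma vs Alpha: 3 to 16, Alpha.
Lambda vs Alpha: 1 to 18, Alpha.
Sigma is beaten in every head-to-head and is the Condorcet loser.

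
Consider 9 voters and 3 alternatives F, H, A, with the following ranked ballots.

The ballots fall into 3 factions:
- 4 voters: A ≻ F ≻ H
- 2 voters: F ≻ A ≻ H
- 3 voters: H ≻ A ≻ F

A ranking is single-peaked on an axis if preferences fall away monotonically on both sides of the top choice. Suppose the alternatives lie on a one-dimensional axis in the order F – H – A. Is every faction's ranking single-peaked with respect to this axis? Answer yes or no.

Axis positions: F=1, H=2, A=3.
Faction 1: ranking walks positions 3-1-2; F is ranked above H even though H lies between F and the peak A on the axis — preferences dip and rise again. Not single-peaked.
Faction 2: ranking walks positions 1-3-2; A is ranked above H even though H lies between A and the peak F on the axis — preferences dip and rise again. Not single-peaked.
Faction 3 (peak H at position 2): ranking walks positions 2-3-1, expanding outward from the peak — single-peaked.
Faction 1 violates single-peakedness, so the profile is not single-peaked on this axis.

no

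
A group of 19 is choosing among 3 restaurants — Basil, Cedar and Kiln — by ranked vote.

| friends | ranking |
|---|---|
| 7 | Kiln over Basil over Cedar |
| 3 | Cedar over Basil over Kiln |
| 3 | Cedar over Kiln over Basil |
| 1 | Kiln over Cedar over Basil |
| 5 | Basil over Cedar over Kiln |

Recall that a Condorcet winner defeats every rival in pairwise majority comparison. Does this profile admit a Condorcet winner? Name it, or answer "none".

Pairwise majorities:
Basil vs Cedar: Basil preferred on 7+5 = 12 ballots; Basil wins 12–7.
Basil vs Kiln: Basil preferred on 3+5 = 8 ballots; Kiln wins 11–8.
Cedar vs Kiln: Cedar wins 11–8.
Every restaurant loses at least once (Basil loses to Kiln; Cedar loses to Basil; Kiln loses to Cedar). The majority relation contains the cycle Basil > Cedar > Kiln > Basil, so there is no Condorcet winner.

none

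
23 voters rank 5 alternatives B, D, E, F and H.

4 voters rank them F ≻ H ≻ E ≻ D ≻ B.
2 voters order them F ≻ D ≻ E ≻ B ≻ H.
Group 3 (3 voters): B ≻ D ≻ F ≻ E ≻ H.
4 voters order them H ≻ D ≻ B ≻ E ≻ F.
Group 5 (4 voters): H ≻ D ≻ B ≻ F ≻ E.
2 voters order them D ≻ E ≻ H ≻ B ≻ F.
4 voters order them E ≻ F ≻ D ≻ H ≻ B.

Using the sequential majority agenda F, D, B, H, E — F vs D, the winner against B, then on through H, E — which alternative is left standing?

Round 1: F vs D — 10–13, D advances.
Round 2: D vs B — 20–3, D advances.
Round 3: D vs H — 11–12, H advances.
Round 4: H vs E — 12–11, H advances.
The agenda winner is H.

H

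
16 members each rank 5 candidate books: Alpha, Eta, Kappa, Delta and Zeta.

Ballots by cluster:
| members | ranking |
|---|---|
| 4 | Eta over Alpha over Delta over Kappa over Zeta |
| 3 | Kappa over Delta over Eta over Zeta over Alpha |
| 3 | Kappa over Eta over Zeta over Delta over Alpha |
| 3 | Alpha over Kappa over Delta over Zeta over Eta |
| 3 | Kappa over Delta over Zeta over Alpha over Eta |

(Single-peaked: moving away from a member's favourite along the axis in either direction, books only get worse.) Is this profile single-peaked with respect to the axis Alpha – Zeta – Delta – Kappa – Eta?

no

Axis positions: Alpha=1, Zeta=2, Delta=3, Kappa=4, Eta=5.
Cluster 1: ranking walks positions 5-1-3-4-2; Alpha is ranked above Kappa even though Kappa lies between Alpha and the peak Eta on the axis — preferences dip and rise again. Not single-peaked.
Cluster 2 (peak Kappa at position 4): ranking walks positions 4-3-5-2-1, expanding outward from the peak — single-peaked.
Cluster 3: ranking walks positions 4-5-2-3-1; Zeta is ranked above Delta even though Delta lies between Zeta and the peak Kappa on the axis — preferences dip and rise again. Not single-peaked.
Cluster 4: ranking walks positions 1-4-3-2-5; Kappa is ranked above Zeta even though Zeta lies between Kappa and the peak Alpha on the axis — preferences dip and rise again. Not single-peaked.
Cluster 5 (peak Kappa at position 4): ranking walks positions 4-3-2-1-5, expanding outward from the peak — single-peaked.
Cluster 1 violates single-peakedness, so the profile is not single-peaked on this axis.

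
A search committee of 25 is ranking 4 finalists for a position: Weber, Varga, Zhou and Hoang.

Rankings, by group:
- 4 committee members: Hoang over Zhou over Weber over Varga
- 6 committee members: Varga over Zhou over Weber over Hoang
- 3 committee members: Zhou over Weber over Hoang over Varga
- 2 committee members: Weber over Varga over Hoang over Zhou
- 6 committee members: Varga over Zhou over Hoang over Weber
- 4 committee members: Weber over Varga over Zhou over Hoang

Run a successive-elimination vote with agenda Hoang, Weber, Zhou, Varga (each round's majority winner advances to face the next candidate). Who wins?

Varga

Round 1: Hoang vs Weber — 10–15, Weber advances.
Round 2: Weber vs Zhou — 6–19, Zhou advances.
Round 3: Zhou vs Varga — 7–18, Varga advances.
Varga survives the agenda.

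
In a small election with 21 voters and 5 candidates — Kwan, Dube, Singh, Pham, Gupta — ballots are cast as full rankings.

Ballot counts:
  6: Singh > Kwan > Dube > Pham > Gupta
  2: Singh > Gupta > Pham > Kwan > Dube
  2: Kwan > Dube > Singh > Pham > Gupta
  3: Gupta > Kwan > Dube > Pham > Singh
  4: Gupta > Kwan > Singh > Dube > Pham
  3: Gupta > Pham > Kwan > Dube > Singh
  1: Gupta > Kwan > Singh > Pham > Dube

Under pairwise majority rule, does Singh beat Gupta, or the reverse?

Ballots ranking Singh above Gupta: 6 + 2 + 2 = 10.
Ballots ranking Gupta above Singh: 21 − 10 = 11.
Gupta wins the head-to-head 11–10.

Gupta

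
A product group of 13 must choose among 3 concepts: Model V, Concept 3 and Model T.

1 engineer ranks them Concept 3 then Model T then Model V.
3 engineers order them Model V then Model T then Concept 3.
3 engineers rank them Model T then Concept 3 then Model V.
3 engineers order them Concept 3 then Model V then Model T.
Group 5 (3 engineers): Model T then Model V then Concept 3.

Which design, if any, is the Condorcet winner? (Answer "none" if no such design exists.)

Model T

Pairwise majorities:
Model V vs Concept 3: Model V is ranked higher on 3+3 = 6 ballots, Concept 3 on 7. Concept 3 wins 7–6.
Model V vs Model T: Model V preferred on 3+3 = 6 ballots; Model T wins 7–6.
Concept 3 vs Model T: Concept 3 preferred on 1+3 = 4 ballots; Model T wins 9–4.
Only Model T has no losses; Model T is the Condorcet winner.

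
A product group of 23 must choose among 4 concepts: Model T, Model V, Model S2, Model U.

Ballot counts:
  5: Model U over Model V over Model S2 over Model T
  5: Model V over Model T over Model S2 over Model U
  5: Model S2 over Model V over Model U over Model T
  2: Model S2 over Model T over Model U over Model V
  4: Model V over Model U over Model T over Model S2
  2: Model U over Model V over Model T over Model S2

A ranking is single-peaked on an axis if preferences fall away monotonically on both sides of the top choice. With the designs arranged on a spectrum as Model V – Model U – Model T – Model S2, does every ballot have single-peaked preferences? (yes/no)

Axis positions: Model V=1, Model U=2, Model T=3, Model S2=4.
Faction 1: ranking walks positions 2-1-4-3; Model S2 is ranked above Model T even though Model T lies between Model S2 and the peak Model U on the axis — preferences dip and rise again. Not single-peaked.
Faction 2: ranking walks positions 1-3-4-2; Model T is ranked above Model U even though Model U lies between Model T and the peak Model V on the axis — preferences dip and rise again. Not single-peaked.
Faction 3: ranking walks positions 4-1-2-3; Model V is ranked above Model T even though Model T lies between Model V and the peak Model S2 on the axis — preferences dip and rise again. Not single-peaked.
Faction 4 (peak Model S2 at position 4): ranking walks positions 4-3-2-1, expanding outward from the peak — single-peaked.
Faction 5 (peak Model V at position 1): ranking walks positions 1-2-3-4, expanding outward from the peak — single-peaked.
Faction 6 (peak Model U at position 2): ranking walks positions 2-1-3-4, expanding outward from the peak — single-peaked.
Faction 1 violates single-peakedness, so the profile is not single-peaked on this axis.

no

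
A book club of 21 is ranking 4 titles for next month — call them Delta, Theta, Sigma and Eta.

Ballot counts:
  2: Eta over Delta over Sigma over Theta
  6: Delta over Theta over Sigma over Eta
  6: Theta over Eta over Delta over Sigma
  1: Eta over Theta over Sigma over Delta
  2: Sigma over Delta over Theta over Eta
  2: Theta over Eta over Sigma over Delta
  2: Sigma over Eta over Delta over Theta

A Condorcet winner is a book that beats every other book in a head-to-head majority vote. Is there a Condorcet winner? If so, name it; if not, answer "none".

none

Pairwise majorities:
Delta vs Theta: 2+6+2+2 = 12 for Delta, 9 for Theta — Delta by 12–9.
Delta vs Sigma: 2+6+6 = 14 for Delta, 7 for Sigma — Delta by 14–7.
Delta vs Eta: Delta is ranked higher on 6+2 = 8 ballots, Eta on 13. Eta wins 13–8.
Theta vs Sigma: Theta, 15–6.
Theta vs Eta: Theta wins 16–5.
Sigma vs Eta: Eta wins 11–10.
Every book loses at least once (Delta loses to Eta; Theta loses to Delta; Sigma loses to Delta; Eta loses to Theta). The majority relation contains the cycle Delta beats Theta beats Eta beats Delta, so there is no Condorcet winner.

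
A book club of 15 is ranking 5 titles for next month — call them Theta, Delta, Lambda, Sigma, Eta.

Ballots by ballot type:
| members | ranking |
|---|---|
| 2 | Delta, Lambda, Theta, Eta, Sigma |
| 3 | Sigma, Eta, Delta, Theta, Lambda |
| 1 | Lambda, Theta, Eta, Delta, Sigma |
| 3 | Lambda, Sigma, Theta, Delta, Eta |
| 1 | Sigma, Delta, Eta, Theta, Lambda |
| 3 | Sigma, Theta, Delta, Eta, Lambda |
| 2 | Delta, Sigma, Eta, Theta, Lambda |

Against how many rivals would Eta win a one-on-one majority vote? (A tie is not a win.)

1

Eta against each rival (15 members):
Eta vs Theta: 6 to 9, Theta.
Eta vs Delta: 4 to 11, Delta.
Eta vs Lambda: Eta is ranked higher on 3+1+3+2 = 9 ballots, Lambda on 6. Eta wins 9–6.
Eta vs Sigma: Eta is ranked higher on 2+1 = 3 ballots, Sigma on 12. Sigma wins 12–3.
Eta beats Lambda; loses to Theta, Delta, Sigma — 1 pairwise win.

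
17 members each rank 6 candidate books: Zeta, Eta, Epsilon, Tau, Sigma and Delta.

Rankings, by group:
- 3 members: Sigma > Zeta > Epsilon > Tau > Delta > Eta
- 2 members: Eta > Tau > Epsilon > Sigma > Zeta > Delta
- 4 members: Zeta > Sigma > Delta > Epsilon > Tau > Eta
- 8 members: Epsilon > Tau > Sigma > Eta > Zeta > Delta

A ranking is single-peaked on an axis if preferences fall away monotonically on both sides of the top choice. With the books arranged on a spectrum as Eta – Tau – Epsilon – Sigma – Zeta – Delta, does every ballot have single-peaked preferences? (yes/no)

Axis positions: Eta=1, Tau=2, Epsilon=3, Sigma=4, Zeta=5, Delta=6.
Group 1 (peak Sigma at position 4): ranking walks positions 4-5-3-2-6-1, expanding outward from the peak — single-peaked.
Group 2 (peak Eta at position 1): ranking walks positions 1-2-3-4-5-6, expanding outward from the peak — single-peaked.
Group 3 (peak Zeta at position 5): ranking walks positions 5-4-6-3-2-1, expanding outward from the peak — single-peaked.
Group 4 (peak Epsilon at position 3): ranking walks positions 3-2-4-1-5-6, expanding outward from the peak — single-peaked.
Every ranking is single-peaked on this axis.

yes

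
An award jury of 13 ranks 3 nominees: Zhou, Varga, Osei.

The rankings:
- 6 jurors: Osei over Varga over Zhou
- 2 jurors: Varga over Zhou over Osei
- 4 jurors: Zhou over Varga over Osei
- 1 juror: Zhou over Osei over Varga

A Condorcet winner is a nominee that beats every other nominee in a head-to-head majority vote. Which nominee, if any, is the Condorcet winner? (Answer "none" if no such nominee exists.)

none

Pairwise majorities:
Zhou vs Varga: Zhou preferred on 4+1 = 5 ballots; Varga wins 8–5.
Zhou vs Osei: Zhou is ranked higher on 2+4+1 = 7 ballots, Osei on 6. Zhou wins 7–6.
Varga vs Osei: 6 to 7, Osei.
No nominee is unbeaten: Zhou loses to Varga; Varga loses to Osei; Osei loses to Zhou. In particular Zhou → Osei → Varga → Zhou is a majority cycle — no Condorcet winner exists.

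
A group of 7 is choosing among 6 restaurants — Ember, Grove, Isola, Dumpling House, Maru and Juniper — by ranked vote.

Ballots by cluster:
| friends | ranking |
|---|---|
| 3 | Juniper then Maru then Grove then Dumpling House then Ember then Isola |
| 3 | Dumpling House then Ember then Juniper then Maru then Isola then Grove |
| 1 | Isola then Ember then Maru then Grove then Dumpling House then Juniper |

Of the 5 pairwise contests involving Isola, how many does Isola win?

1

Isola against each rival (7 friends):
Isola–Ember: Ember 6–1.
Isola vs Grove: Isola preferred on 3+1 = 4 ballots; Isola wins 4–3.
Isola vs Dumpling House: 1 to 6, Dumpling House.
Isola–Maru: Maru 6–1.
Isola–Juniper: Juniper 6–1.
Isola beats Grove; loses to Ember, Dumpling House, Maru, Juniper — 1 pairwise win.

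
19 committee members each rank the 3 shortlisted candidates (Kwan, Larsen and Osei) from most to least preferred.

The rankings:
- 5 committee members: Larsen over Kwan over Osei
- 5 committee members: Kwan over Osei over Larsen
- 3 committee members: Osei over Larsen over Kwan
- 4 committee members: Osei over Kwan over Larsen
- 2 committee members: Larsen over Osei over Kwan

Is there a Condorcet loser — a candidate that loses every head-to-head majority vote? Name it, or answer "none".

Head-to-head results (19 committee members):
Kwan vs Larsen: Larsen wins 10–9.
Kwan vs Osei: 5+5 = 10 for Kwan, 9 for Osei — Kwan by 10–9.
Larsen vs Osei: Osei wins 12–7.
Each candidate has at least one pairwise win (Kwan beats Osei; Larsen beats Kwan; Osei beats Larsen) — no Condorcet loser.

none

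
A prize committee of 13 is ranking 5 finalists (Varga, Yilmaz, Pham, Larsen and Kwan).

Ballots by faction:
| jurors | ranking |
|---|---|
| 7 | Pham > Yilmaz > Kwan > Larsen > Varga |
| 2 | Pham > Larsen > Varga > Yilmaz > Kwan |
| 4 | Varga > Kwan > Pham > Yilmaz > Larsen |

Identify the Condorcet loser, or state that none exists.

Varga

Head-to-head results (13 jurors):
Varga vs Yilmaz: 2+4 = 6 for Varga, 7 for Yilmaz — Yilmaz by 7–6.
Varga–Pham: Pham 9–4.
Varga–Larsen: Larsen 9–4.
Varga vs Kwan: Varga is ranked higher on 2+4 = 6 ballots, Kwan on 7. Kwan wins 7–6.
Yilmaz vs Pham: Yilmaz is ranked higher on 0 ballots, Pham on 13. Pham wins 13–0.
Yilmaz vs Larsen: Yilmaz preferred on 7+4 = 11 ballots; Yilmaz wins 11–2.
Yilmaz–Kwan: Yilmaz 9–4.
Pham vs Larsen: Pham, 13–0.
Pham vs Kwan: 7+2 = 9 for Pham, 4 for Kwan — Pham by 9–4.
Larsen vs Kwan: Larsen is ranked higher on 2 ballots, Kwan on 11. Kwan wins 11–2.
Varga is beaten in every head-to-head and is the Condorcet loser.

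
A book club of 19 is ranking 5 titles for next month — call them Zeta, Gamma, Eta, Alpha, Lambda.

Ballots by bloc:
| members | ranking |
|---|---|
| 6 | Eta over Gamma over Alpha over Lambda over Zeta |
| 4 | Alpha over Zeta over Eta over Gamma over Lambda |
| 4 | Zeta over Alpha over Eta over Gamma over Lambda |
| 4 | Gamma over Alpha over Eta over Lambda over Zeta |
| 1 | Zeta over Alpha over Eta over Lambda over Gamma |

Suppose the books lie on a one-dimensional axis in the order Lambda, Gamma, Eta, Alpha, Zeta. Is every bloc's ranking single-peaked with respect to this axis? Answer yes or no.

no

Axis positions: Lambda=1, Gamma=2, Eta=3, Alpha=4, Zeta=5.
Bloc 1 (peak Eta at position 3): ranking walks positions 3-2-4-1-5, expanding outward from the peak — single-peaked.
Bloc 2 (peak Alpha at position 4): ranking walks positions 4-5-3-2-1, expanding outward from the peak — single-peaked.
Bloc 3 (peak Zeta at position 5): ranking walks positions 5-4-3-2-1, expanding outward from the peak — single-peaked.
Bloc 4: ranking walks positions 2-4-3-1-5; Alpha is ranked above Eta even though Eta lies between Alpha and the peak Gamma on the axis — preferences dip and rise again. Not single-peaked.
Bloc 5: ranking walks positions 5-4-3-1-2; Lambda is ranked above Gamma even though Gamma lies between Lambda and the peak Zeta on the axis — preferences dip and rise again. Not single-peaked.
Bloc 4 violates single-peakedness, so the profile is not single-peaked on this axis.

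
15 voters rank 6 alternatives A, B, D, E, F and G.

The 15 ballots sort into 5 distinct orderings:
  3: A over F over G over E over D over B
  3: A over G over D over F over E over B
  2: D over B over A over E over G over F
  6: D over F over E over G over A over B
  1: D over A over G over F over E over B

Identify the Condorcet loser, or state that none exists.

Head-to-head results (15 voters):
A vs B: A preferred on 3+3+6+1 = 13 ballots; A wins 13–2.
A vs D: 3+3 = 6 for A, 9 for D — D by 9–6.
A vs E: A, 9–6.
A vs F: A wins 9–6.
A vs G: A preferred on 3+3+2+1 = 9 ballots; A wins 9–6.
B–D: D 15–0.
B vs E: 2 to 13, E.
B vs F: B is ranked higher on 2 ballots, F on 13. F wins 13–2.
B–G: G 13–2.
D–E: D 12–3.
D–F: D 12–3.
D vs G: 2+6+1 = 9 for D, 6 for G — D by 9–6.
E vs F: E is ranked higher on 2 ballots, F on 13. F wins 13–2.
E vs G: E is ranked higher on 2+6 = 8 ballots, G on 7. E wins 8–7.
F vs G: F, 9–6.
Only B has no wins; B is the Condorcet loser.

B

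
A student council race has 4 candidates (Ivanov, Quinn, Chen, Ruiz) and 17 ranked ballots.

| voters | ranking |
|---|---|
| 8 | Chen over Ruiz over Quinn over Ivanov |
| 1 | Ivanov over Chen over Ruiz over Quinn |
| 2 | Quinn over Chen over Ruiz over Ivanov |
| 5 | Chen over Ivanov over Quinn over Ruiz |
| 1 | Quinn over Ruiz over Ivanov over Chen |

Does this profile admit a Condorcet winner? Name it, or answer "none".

Pairwise majorities:
Ivanov vs Quinn: Ivanov is ranked higher on 1+5 = 6 ballots, Quinn on 11. Quinn wins 11–6.
Ivanov vs Chen: Ivanov is ranked higher on 1+1 = 2 ballots, Chen on 15. Chen wins 15–2.
Ivanov vs Ruiz: Ivanov preferred on 1+5 = 6 ballots; Ruiz wins 11–6.
Quinn vs Chen: 2+1 = 3 for Quinn, 14 for Chen — Chen by 14–3.
Quinn vs Ruiz: 2+5+1 = 8 for Quinn, 9 for Ruiz — Ruiz by 9–8.
Chen vs Ruiz: 16 to 1, Chen.
Chen beats each of Ivanov, Quinn, Ruiz — Chen is the Condorcet winner.

Chen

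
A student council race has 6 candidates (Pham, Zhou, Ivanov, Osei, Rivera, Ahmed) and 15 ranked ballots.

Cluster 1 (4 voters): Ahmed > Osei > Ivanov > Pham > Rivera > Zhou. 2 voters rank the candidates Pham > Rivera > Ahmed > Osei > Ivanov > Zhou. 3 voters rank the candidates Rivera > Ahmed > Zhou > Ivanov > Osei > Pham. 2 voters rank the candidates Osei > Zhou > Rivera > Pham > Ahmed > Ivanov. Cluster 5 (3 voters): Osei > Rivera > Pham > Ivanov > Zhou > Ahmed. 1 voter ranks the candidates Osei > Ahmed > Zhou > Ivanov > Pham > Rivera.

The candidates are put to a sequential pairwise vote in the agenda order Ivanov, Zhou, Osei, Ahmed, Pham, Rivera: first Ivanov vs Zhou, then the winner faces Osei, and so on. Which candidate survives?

Round 1: Ivanov vs Zhou — 9–6, Ivanov advances.
Round 2: Ivanov vs Osei — 3–12, Osei advances.
Round 3: Osei vs Ahmed — 6–9, Ahmed advances.
Round 4: Ahmed vs Pham — 8–7, Ahmed advances.
Round 5: Ahmed vs Rivera — 5–10, Rivera advances.
The agenda winner is Rivera.

Rivera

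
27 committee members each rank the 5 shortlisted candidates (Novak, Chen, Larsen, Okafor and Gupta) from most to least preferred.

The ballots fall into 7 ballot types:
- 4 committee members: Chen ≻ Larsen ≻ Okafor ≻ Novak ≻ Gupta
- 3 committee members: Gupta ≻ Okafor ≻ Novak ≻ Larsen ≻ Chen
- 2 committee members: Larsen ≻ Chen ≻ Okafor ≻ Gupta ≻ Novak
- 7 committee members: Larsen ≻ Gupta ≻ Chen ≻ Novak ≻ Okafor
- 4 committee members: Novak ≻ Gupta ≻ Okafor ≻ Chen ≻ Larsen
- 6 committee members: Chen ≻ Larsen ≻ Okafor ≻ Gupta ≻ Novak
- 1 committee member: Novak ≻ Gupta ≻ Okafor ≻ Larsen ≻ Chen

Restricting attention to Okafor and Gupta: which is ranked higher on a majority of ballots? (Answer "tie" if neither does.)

Ballots ranking Okafor above Gupta: 4 + 2 + 6 = 12.
Ballots ranking Gupta above Okafor: 27 − 12 = 15.
Gupta wins the head-to-head 15–12.

Gupta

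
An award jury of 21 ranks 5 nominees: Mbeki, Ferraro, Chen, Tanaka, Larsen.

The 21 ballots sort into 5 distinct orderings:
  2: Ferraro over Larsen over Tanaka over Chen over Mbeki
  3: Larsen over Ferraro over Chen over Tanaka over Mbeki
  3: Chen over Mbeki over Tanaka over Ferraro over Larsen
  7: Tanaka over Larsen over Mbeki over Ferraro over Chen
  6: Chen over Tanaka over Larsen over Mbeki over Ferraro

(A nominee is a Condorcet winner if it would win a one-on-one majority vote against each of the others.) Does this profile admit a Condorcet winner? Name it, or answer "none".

none

Head-to-head results (21 jurors):
Mbeki–Ferraro: Mbeki 16–5.
Mbeki vs Chen: Chen wins 14–7.
Mbeki vs Tanaka: Tanaka wins 18–3.
Mbeki vs Larsen: Larsen wins 18–3.
Ferraro–Chen: Ferraro 12–9.
Ferraro vs Tanaka: Tanaka, 16–5.
Ferraro–Larsen: Larsen 16–5.
Chen–Tanaka: Chen 12–9.
Chen–Larsen: Larsen 12–9.
Tanaka–Larsen: Tanaka 16–5.
Every nominee loses at least once (Mbeki loses to Chen; Ferraro loses to Mbeki; Chen loses to Ferraro; Tanaka loses to Chen; Larsen loses to Tanaka). The majority relation contains the cycle Mbeki → Ferraro → Chen → Mbeki, so there is no Condorcet winner.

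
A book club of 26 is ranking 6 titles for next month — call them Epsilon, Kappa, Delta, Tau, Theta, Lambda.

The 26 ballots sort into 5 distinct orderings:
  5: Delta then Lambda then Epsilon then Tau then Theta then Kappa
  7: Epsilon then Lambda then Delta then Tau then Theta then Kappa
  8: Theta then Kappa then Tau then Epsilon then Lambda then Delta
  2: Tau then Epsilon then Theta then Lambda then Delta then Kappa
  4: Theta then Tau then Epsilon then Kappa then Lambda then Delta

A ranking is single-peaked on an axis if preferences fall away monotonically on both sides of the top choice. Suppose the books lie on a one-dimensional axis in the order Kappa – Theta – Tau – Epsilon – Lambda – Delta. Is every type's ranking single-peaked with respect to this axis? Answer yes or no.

Axis positions: Kappa=1, Theta=2, Tau=3, Epsilon=4, Lambda=5, Delta=6.
Type 1 (peak Delta at position 6): ranking walks positions 6-5-4-3-2-1, expanding outward from the peak — single-peaked.
Type 2 (peak Epsilon at position 4): ranking walks positions 4-5-6-3-2-1, expanding outward from the peak — single-peaked.
Type 3 (peak Theta at position 2): ranking walks positions 2-1-3-4-5-6, expanding outward from the peak — single-peaked.
Type 4 (peak Tau at position 3): ranking walks positions 3-4-2-5-6-1, expanding outward from the peak — single-peaked.
Type 5 (peak Theta at position 2): ranking walks positions 2-3-4-1-5-6, expanding outward from the peak — single-peaked.
Every ranking is single-peaked on this axis.

yes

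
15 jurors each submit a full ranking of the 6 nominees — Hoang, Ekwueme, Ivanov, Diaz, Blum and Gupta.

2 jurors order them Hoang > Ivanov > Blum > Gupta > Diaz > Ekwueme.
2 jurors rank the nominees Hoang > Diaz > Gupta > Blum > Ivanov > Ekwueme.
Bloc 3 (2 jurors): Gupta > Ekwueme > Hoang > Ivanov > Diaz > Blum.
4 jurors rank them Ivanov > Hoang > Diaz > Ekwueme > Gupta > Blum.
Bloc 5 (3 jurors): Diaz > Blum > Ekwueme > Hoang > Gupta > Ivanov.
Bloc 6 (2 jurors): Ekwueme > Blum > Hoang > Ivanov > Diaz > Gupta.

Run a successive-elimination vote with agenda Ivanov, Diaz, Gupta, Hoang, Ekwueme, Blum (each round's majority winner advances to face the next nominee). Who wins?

Round 1: Ivanov vs Diaz — 10–5, Ivanov advances.
Round 2: Ivanov vs Gupta — 8–7, Ivanov advances.
Round 3: Ivanov vs Hoang — 4–11, Hoang advances.
Round 4: Hoang vs Ekwueme — 8–7, Hoang advances.
Round 5: Hoang vs Blum — 10–5, Hoang advances.
The agenda winner is Hoang.

Hoang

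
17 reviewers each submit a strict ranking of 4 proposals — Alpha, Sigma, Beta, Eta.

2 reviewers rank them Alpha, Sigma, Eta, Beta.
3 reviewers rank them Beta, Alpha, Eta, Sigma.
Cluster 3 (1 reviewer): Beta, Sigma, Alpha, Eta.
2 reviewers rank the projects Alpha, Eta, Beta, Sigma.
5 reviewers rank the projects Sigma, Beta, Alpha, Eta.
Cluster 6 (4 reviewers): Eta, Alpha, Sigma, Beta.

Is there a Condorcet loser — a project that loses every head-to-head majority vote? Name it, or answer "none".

Pairwise majorities:
Alpha vs Sigma: Alpha wins 11–6.
Alpha vs Beta: Beta, 9–8.
Alpha vs Eta: Alpha, 13–4.
Sigma vs Beta: Sigma wins 11–6.
Sigma vs Eta: 8 to 9, Eta.
Beta vs Eta: Beta, 9–8.
Every project wins at least one matchup (Alpha beats Sigma; Sigma beats Beta; Beta beats Alpha; Eta beats Sigma), so there is no Condorcet loser.

none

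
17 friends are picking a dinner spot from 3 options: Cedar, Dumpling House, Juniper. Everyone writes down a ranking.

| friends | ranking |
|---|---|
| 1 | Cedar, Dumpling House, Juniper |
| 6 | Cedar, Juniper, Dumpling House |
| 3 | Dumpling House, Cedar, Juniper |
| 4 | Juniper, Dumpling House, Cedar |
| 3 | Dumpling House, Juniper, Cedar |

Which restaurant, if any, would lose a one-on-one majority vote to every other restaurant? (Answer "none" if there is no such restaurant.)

none

Head-to-head results (17 friends):
Cedar vs Dumpling House: Dumpling House, 10–7.
Cedar vs Juniper: Cedar is ranked higher on 1+6+3 = 10 ballots, Juniper on 7. Cedar wins 10–7.
Dumpling House vs Juniper: Juniper wins 10–7.
Every restaurant wins at least one matchup (Cedar beats Juniper; Dumpling House beats Cedar; Juniper beats Dumpling House), so there is no Condorcet loser.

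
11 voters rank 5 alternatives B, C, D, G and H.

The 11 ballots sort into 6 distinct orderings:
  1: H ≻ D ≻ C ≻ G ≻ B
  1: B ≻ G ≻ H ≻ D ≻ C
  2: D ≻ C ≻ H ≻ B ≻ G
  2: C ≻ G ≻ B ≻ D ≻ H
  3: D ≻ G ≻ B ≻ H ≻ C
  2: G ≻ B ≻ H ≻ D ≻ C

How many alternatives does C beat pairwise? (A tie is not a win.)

C against each rival (11 voters):
C vs B: B, 6–5.
C vs D: D wins 9–2.
C vs G: G wins 6–5.
C–H: H 7–4.
C beats no one; loses to B, D, G, H — 0 pairwise wins.

0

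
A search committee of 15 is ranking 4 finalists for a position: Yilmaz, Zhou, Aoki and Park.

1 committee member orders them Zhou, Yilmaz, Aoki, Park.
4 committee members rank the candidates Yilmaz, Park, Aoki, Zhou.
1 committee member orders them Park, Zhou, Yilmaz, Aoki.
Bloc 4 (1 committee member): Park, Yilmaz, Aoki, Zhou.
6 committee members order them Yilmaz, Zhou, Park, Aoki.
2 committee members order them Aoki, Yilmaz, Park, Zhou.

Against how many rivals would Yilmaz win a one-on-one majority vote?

Yilmaz against each rival (15 committee members):
Yilmaz vs Zhou: Yilmaz is ranked higher on 4+1+6+2 = 13 ballots, Zhou on 2. Yilmaz wins 13–2.
Yilmaz vs Aoki: 13 to 2, Yilmaz.
Yilmaz vs Park: 1+4+6+2 = 13 for Yilmaz, 2 for Park — Yilmaz by 13–2.
Yilmaz beats Zhou, Aoki, Park — 3 pairwise wins.

3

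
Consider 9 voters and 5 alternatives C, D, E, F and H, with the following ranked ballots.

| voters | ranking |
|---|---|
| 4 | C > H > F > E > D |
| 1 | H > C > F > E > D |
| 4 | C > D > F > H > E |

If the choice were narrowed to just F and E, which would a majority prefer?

F

Ballots ranking F above E: 4 + 1 + 4 = 9.
Ballots ranking E above F: 9 − 9 = 0.
F wins the head-to-head 9–0.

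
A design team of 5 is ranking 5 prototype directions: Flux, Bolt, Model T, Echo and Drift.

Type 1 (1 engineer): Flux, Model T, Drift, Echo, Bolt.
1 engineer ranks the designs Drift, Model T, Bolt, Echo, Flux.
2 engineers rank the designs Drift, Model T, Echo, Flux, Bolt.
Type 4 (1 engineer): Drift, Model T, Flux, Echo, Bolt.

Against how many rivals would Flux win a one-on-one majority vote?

1

Flux against each rival (5 engineers):
Flux vs Bolt: Flux is ranked higher on 1+2+1 = 4 ballots, Bolt on 1. Flux wins 4–1.
Flux vs Model T: Flux is ranked higher on 1 ballot, Model T on 4. Model T wins 4–1.
Flux vs Echo: Flux is ranked higher on 1+1 = 2 ballots, Echo on 3. Echo wins 3–2.
Flux vs Drift: Drift, 4–1.
Flux beats Bolt; loses to Model T, Echo, Drift — 1 pairwise win.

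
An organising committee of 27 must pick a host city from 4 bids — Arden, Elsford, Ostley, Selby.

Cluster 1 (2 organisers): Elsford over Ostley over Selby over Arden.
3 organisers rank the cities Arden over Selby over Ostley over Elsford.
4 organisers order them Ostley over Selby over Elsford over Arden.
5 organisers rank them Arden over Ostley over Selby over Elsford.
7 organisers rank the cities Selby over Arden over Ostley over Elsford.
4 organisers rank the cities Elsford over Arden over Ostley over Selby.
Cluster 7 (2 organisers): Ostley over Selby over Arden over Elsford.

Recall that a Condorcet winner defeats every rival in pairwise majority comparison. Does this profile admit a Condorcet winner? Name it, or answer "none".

none

Pairwise majorities:
Arden–Elsford: Arden 17–10.
Arden vs Ostley: Arden, 19–8.
Arden vs Selby: Selby wins 15–12.
Elsford–Ostley: Ostley 21–6.
Elsford vs Selby: Selby, 21–6.
Ostley vs Selby: Ostley wins 17–10.
Every city loses at least once (Arden loses to Selby; Elsford loses to Arden; Ostley loses to Arden; Selby loses to Ostley). The majority relation contains the cycle Arden → Ostley → Selby → Arden, so there is no Condorcet winner.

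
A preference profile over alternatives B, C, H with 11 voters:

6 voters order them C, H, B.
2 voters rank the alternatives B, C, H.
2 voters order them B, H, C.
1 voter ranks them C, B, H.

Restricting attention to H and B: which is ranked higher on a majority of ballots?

H

Ballots ranking H above B: 6.
Ballots ranking B above H: 11 − 6 = 5.
H wins the head-to-head 6–5.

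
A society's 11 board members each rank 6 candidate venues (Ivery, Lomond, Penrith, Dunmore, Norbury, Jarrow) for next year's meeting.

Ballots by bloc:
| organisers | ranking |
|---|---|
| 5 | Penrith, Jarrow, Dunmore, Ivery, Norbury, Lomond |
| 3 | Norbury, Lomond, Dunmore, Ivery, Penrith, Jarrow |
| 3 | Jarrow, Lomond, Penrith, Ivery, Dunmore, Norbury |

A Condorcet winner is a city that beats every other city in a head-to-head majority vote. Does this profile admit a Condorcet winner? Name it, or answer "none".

none

Head-to-head results (11 organisers):
Ivery vs Lomond: Ivery preferred on 5 ballots; Lomond wins 6–5.
Ivery vs Penrith: 3 to 8, Penrith.
Ivery vs Dunmore: Ivery is ranked higher on 3 ballots, Dunmore on 8. Dunmore wins 8–3.
Ivery vs Norbury: Ivery preferred on 5+3 = 8 ballots; Ivery wins 8–3.
Ivery vs Jarrow: Ivery is ranked higher on 3 ballots, Jarrow on 8. Jarrow wins 8–3.
Lomond vs Penrith: Lomond preferred on 3+3 = 6 ballots; Lomond wins 6–5.
Lomond vs Dunmore: 3+3 = 6 for Lomond, 5 for Dunmore — Lomond by 6–5.
Lomond vs Norbury: 3 for Lomond, 8 for Norbury — Norbury by 8–3.
Lomond vs Jarrow: 3 to 8, Jarrow.
Penrith vs Dunmore: Penrith preferred on 5+3 = 8 ballots; Penrith wins 8–3.
Penrith vs Norbury: 5+3 = 8 for Penrith, 3 for Norbury — Penrith by 8–3.
Penrith vs Jarrow: Penrith is ranked higher on 5+3 = 8 ballots, Jarrow on 3. Penrith wins 8–3.
Dunmore vs Norbury: Dunmore is ranked higher on 5+3 = 8 ballots, Norbury on 3. Dunmore wins 8–3.
Dunmore vs Jarrow: 3 to 8, Jarrow.
Norbury vs Jarrow: 3 to 8, Jarrow.
Every city loses at least once (Ivery loses to Lomond; Lomond loses to Norbury; Penrith loses to Lomond; Dunmore loses to Lomond; Norbury loses to Ivery; Jarrow loses to Penrith). The majority relation contains the cycle Ivery > Norbury > Lomond > Ivery, so there is no Condorcet winner.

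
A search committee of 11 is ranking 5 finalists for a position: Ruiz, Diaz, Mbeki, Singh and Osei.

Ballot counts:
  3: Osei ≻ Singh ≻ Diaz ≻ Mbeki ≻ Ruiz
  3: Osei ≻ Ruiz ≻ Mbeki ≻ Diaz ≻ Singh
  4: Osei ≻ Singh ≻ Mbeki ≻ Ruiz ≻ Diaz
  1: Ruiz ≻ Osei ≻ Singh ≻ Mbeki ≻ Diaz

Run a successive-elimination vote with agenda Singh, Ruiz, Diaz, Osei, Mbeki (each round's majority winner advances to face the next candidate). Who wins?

Round 1: Singh vs Ruiz — 7–4, Singh advances.
Round 2: Singh vs Diaz — 8–3, Singh advances.
Round 3: Singh vs Osei — 0–11, Osei advances.
Round 4: Osei vs Mbeki — 11–0, Osei advances.
Osei survives the agenda.

Osei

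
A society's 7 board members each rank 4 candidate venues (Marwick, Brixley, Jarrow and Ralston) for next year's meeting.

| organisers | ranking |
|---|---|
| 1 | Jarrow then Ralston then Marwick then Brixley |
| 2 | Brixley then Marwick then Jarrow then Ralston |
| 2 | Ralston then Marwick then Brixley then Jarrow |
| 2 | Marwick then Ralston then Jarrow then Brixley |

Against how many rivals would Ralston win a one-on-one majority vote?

Ralston against each rival (7 organisers):
Ralston vs Marwick: Marwick wins 4–3.
Ralston–Brixley: Ralston 5–2.
Ralston vs Jarrow: Ralston is ranked higher on 2+2 = 4 ballots, Jarrow on 3. Ralston wins 4–3.
Ralston beats Brixley, Jarrow; loses to Marwick — 2 pairwise wins.

2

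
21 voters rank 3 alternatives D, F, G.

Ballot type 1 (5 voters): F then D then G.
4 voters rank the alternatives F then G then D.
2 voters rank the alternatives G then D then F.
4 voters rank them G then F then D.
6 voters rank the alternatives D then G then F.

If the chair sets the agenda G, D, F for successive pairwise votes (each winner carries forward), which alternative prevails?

F

Round 1: G vs D — 10–11, D advances.
Round 2: D vs F — 8–13, F advances.
The agenda winner is F.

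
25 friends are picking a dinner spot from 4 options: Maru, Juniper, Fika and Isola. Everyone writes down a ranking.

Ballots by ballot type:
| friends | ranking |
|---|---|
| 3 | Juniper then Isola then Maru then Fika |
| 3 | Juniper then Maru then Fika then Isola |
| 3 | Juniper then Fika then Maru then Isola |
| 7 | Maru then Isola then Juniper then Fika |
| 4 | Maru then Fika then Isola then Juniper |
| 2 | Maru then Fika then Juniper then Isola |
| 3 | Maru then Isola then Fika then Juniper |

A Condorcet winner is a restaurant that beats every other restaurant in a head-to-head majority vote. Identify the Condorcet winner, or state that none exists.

Maru

Check each pair by majority over 25 ballots:
Maru vs Juniper: Maru, 16–9.
Maru vs Fika: Maru, 22–3.
Maru vs Isola: Maru wins 22–3.
Juniper vs Fika: Juniper, 16–9.
Juniper vs Isola: Isola, 14–11.
Fika vs Isola: Isola, 13–12.
Maru defeats every rival head-to-head and is the Condorcet winner.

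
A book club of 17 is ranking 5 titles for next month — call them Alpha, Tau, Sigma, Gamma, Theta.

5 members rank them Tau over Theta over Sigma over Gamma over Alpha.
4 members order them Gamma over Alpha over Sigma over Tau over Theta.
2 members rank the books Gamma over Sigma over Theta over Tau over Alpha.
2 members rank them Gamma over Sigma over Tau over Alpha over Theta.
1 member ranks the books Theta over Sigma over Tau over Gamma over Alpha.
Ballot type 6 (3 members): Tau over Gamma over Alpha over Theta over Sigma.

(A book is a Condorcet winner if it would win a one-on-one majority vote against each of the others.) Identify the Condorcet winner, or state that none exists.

Pairwise majorities:
Alpha vs Tau: 4 to 13, Tau.
Alpha vs Sigma: Alpha preferred on 4+3 = 7 ballots; Sigma wins 10–7.
Alpha vs Gamma: Alpha preferred on 0 ballots; Gamma wins 17–0.
Alpha vs Theta: Alpha preferred on 4+2+3 = 9 ballots; Alpha wins 9–8.
Tau vs Sigma: Tau preferred on 5+3 = 8 ballots; Sigma wins 9–8.
Tau vs Gamma: Tau preferred on 5+1+3 = 9 ballots; Tau wins 9–8.
Tau vs Theta: 5+4+2+3 = 14 for Tau, 3 for Theta — Tau by 14–3.
Sigma vs Gamma: Sigma preferred on 5+1 = 6 ballots; Gamma wins 11–6.
Sigma vs Theta: 8 to 9, Theta.
Gamma vs Theta: 11 to 6, Gamma.
No book is unbeaten: Alpha loses to Tau; Tau loses to Sigma; Sigma loses to Gamma; Gamma loses to Tau; Theta loses to Alpha. In particular Alpha beats Theta beats Sigma beats Alpha is a majority cycle — no Condorcet winner exists.

none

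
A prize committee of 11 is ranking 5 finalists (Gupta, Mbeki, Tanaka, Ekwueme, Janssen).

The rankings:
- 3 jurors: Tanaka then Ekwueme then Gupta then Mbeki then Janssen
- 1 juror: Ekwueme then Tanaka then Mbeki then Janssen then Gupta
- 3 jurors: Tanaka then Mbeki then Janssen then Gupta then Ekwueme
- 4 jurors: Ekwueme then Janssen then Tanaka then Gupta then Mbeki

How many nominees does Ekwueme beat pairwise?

3

Ekwueme against each rival (11 jurors):
Ekwueme vs Gupta: Ekwueme, 8–3.
Ekwueme vs Mbeki: Ekwueme is ranked higher on 3+1+4 = 8 ballots, Mbeki on 3. Ekwueme wins 8–3.
Ekwueme vs Tanaka: Tanaka wins 6–5.
Ekwueme vs Janssen: Ekwueme preferred on 3+1+4 = 8 ballots; Ekwueme wins 8–3.
Ekwueme beats Gupta, Mbeki, Janssen; loses to Tanaka — 3 pairwise wins.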